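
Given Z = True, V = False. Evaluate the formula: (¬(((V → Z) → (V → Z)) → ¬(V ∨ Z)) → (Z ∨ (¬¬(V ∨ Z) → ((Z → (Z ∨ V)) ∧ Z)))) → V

False

V → Z = False → True = True
V → Z = False → True = True
(V → Z) → (V → Z) = True → True = True
V ∨ Z = False ∨ True = True
¬(V ∨ Z) = ¬True = False
((V → Z) → (V → Z)) → ¬(V ∨ Z) = True → False = False
¬(((V → Z) → (V → Z)) → ¬(V ∨ Z)) = ¬False = True
V ∨ Z = False ∨ True = True
¬(V ∨ Z) = ¬True = False
¬¬(V ∨ Z) = ¬False = True
Z ∨ V = True ∨ False = True
Z → (Z ∨ V) = True → True = True
(Z → (Z ∨ V)) ∧ Z = True ∧ True = True
¬¬(V ∨ Z) → ((Z → (Z ∨ V)) ∧ Z) = True → True = True
Z ∨ (¬¬(V ∨ Z) → ((Z → (Z ∨ V)) ∧ Z)) = True ∨ True = True
¬(((V → Z) → (V → Z)) → ¬(V ∨ Z)) → (Z ∨ (¬¬(V ∨ Z) → ((Z → (Z ∨ V)) ∧ Z))) = True → True = True
(¬(((V → Z) → (V → Z)) → ¬(V ∨ Z)) → (Z ∨ (¬¬(V ∨ Z) → ((Z → (Z ∨ V)) ∧ Z)))) → V = True → False = False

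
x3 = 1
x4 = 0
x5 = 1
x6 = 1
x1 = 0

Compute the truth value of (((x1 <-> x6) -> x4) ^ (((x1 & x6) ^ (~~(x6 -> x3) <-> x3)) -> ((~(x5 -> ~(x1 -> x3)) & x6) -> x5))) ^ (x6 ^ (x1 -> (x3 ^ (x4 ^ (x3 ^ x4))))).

0

Substituting x3=1, x4=0, x5=1, x6=1, x1=0:
x1 <-> x6 = 0 <-> 1 = 0
(x1 <-> x6) -> x4 = 0 -> 0 = 1
x1 & x6 = 0 & 1 = 0
x6 -> x3 = 1 -> 1 = 1
~(x6 -> x3) = ~1 = 0
~~(x6 -> x3) = ~0 = 1
~~(x6 -> x3) <-> x3 = 1 <-> 1 = 1
(x1 & x6) ^ (~~(x6 -> x3) <-> x3) = 0 ^ 1 = 1
x1 -> x3 = 0 -> 1 = 1
~(x1 -> x3) = ~1 = 0
x5 -> ~(x1 -> x3) = 1 -> 0 = 0
~(x5 -> ~(x1 -> x3)) = ~0 = 1
~(x5 -> ~(x1 -> x3)) & x6 = 1 & 1 = 1
(~(x5 -> ~(x1 -> x3)) & x6) -> x5 = 1 -> 1 = 1
((x1 & x6) ^ (~~(x6 -> x3) <-> x3)) -> ((~(x5 -> ~(x1 -> x3)) & x6) -> x5) = 1 -> 1 = 1
((x1 <-> x6) -> x4) ^ (((x1 & x6) ^ (~~(x6 -> x3) <-> x3)) -> ((~(x5 -> ~(x1 -> x3)) & x6) -> x5)) = 1 ^ 1 = 0
x3 ^ x4 = 1 ^ 0 = 1
x4 ^ (x3 ^ x4) = 0 ^ 1 = 1
x3 ^ (x4 ^ (x3 ^ x4)) = 1 ^ 1 = 0
x1 -> (x3 ^ (x4 ^ (x3 ^ x4))) = 0 -> 0 = 1
x6 ^ (x1 -> (x3 ^ (x4 ^ (x3 ^ x4)))) = 1 ^ 1 = 0
(((x1 <-> x6) -> x4) ^ (((x1 & x6) ^ (~~(x6 -> x3) <-> x3)) -> ((~(x5 -> ~(x1 -> x3)) & x6) -> x5))) ^ (x6 ^ (x1 -> (x3 ^ (x4 ^ (x3 ^ x4))))) = 0 ^ 0 = 0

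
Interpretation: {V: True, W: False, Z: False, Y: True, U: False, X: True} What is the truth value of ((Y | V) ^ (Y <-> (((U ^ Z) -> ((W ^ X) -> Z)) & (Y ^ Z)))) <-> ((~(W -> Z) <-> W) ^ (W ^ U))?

Substituting V=True, W=False, Z=False, Y=True, U=False, X=True:
Y | V = True | True = True
U ^ Z = False ^ False = False
W ^ X = False ^ True = True
(W ^ X) -> Z = True -> False = False
(U ^ Z) -> ((W ^ X) -> Z) = False -> False = True
Y ^ Z = True ^ False = True
((U ^ Z) -> ((W ^ X) -> Z)) & (Y ^ Z) = True & True = True
Y <-> (((U ^ Z) -> ((W ^ X) -> Z)) & (Y ^ Z)) = True <-> True = True
(Y | V) ^ (Y <-> (((U ^ Z) -> ((W ^ X) -> Z)) & (Y ^ Z))) = True ^ True = False
W -> Z = False -> False = True
~(W -> Z) = ~True = False
~(W -> Z) <-> W = False <-> False = True
W ^ U = False ^ False = False
(~(W -> Z) <-> W) ^ (W ^ U) = True ^ False = True
((Y | V) ^ (Y <-> (((U ^ Z) -> ((W ^ X) -> Z)) & (Y ^ Z)))) <-> ((~(W -> Z) <-> W) ^ (W ^ U)) = False <-> True = False

False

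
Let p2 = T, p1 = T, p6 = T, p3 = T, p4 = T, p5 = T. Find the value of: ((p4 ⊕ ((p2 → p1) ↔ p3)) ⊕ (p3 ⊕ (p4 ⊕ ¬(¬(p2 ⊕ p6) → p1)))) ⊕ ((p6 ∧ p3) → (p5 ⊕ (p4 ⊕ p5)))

T

p2 → p1 = T → T = T
(p2 → p1) ↔ p3 = T ↔ T = T
p4 ⊕ ((p2 → p1) ↔ p3) = T ⊕ T = F
p2 ⊕ p6 = T ⊕ T = F
¬(p2 ⊕ p6) = ¬F = T
¬(p2 ⊕ p6) → p1 = T → T = T
¬(¬(p2 ⊕ p6) → p1) = ¬T = F
p4 ⊕ ¬(¬(p2 ⊕ p6) → p1) = T ⊕ F = T
p3 ⊕ (p4 ⊕ ¬(¬(p2 ⊕ p6) → p1)) = T ⊕ T = F
(p4 ⊕ ((p2 → p1) ↔ p3)) ⊕ (p3 ⊕ (p4 ⊕ ¬(¬(p2 ⊕ p6) → p1))) = F ⊕ F = F
p6 ∧ p3 = T ∧ T = T
p4 ⊕ p5 = T ⊕ T = F
p5 ⊕ (p4 ⊕ p5) = T ⊕ F = T
(p6 ∧ p3) → (p5 ⊕ (p4 ⊕ p5)) = T → T = T
((p4 ⊕ ((p2 → p1) ↔ p3)) ⊕ (p3 ⊕ (p4 ⊕ ¬(¬(p2 ⊕ p6) → p1)))) ⊕ ((p6 ∧ p3) → (p5 ⊕ (p4 ⊕ p5))) = F ⊕ T = T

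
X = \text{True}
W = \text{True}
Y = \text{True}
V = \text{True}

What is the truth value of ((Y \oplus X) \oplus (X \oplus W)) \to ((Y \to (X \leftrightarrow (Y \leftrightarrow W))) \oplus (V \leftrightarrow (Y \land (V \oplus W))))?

\text{True}

Substituting X=\text{True}, W=\text{True}, Y=\text{True}, V=\text{True}:
Y \oplus X = \text{True} \oplus \text{True} = \text{False}
X \oplus W = \text{True} \oplus \text{True} = \text{False}
(Y \oplus X) \oplus (X \oplus W) = \text{False} \oplus \text{False} = \text{False}
Y \leftrightarrow W = \text{True} \leftrightarrow \text{True} = \text{True}
X \leftrightarrow (Y \leftrightarrow W) = \text{True} \leftrightarrow \text{True} = \text{True}
Y \to (X \leftrightarrow (Y \leftrightarrow W)) = \text{True} \to \text{True} = \text{True}
V \oplus W = \text{True} \oplus \text{True} = \text{False}
Y \land (V \oplus W) = \text{True} \land \text{False} = \text{False}
V \leftrightarrow (Y \land (V \oplus W)) = \text{True} \leftrightarrow \text{False} = \text{False}
(Y \to (X \leftrightarrow (Y \leftrightarrow W))) \oplus (V \leftrightarrow (Y \land (V \oplus W))) = \text{True} \oplus \text{False} = \text{True}
((Y \oplus X) \oplus (X \oplus W)) \to ((Y \to (X \leftrightarrow (Y \leftrightarrow W))) \oplus (V \leftrightarrow (Y \land (V \oplus W)))) = \text{False} \to \text{True} = \text{True}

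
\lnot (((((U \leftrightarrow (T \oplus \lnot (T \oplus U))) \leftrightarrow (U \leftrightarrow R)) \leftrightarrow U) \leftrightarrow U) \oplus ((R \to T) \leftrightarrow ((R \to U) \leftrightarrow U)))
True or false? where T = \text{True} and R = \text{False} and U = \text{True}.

\text{True}

T \oplus U = \text{True} \oplus \text{True} = \text{False}
\lnot (T \oplus U) = \lnot \text{False} = \text{True}
T \oplus \lnot (T \oplus U) = \text{True} \oplus \text{True} = \text{False}
U \leftrightarrow (T \oplus \lnot (T \oplus U)) = \text{True} \leftrightarrow \text{False} = \text{False}
U \leftrightarrow R = \text{True} \leftrightarrow \text{False} = \text{False}
(U \leftrightarrow (T \oplus \lnot (T \oplus U))) \leftrightarrow (U \leftrightarrow R) = \text{False} \leftrightarrow \text{False} = \text{True}
((U \leftrightarrow (T \oplus \lnot (T \oplus U))) \leftrightarrow (U \leftrightarrow R)) \leftrightarrow U = \text{True} \leftrightarrow \text{True} = \text{True}
(((U \leftrightarrow (T \oplus \lnot (T \oplus U))) \leftrightarrow (U \leftrightarrow R)) \leftrightarrow U) \leftrightarrow U = \text{True} \leftrightarrow \text{True} = \text{True}
R \to T = \text{False} \to \text{True} = \text{True}
R \to U = \text{False} \to \text{True} = \text{True}
(R \to U) \leftrightarrow U = \text{True} \leftrightarrow \text{True} = \text{True}
(R \to T) \leftrightarrow ((R \to U) \leftrightarrow U) = \text{True} \leftrightarrow \text{True} = \text{True}
((((U \leftrightarrow (T \oplus \lnot (T \oplus U))) \leftrightarrow (U \leftrightarrow R)) \leftrightarrow U) \leftrightarrow U) \oplus ((R \to T) \leftrightarrow ((R \to U) \leftrightarrow U)) = \text{True} \oplus \text{True} = \text{False}
\lnot (((((U \leftrightarrow (T \oplus \lnot (T \oplus U))) \leftrightarrow (U \leftrightarrow R)) \leftrightarrow U) \leftrightarrow U) \oplus ((R \to T) \leftrightarrow ((R \to U) \leftrightarrow U))) = \lnot \text{False} = \text{True}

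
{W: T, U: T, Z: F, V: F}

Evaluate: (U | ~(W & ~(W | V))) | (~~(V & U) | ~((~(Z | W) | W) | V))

T

Substituting W=T, U=T, Z=F, V=F:
W | V = T | F = T
~(W | V) = ~T = F
W & ~(W | V) = T & F = F
~(W & ~(W | V)) = ~F = T
U | ~(W & ~(W | V)) = T | T = T
V & U = F & T = F
~(V & U) = ~F = T
~~(V & U) = ~T = F
Z | W = F | T = T
~(Z | W) = ~T = F
~(Z | W) | W = F | T = T
(~(Z | W) | W) | V = T | F = T
~((~(Z | W) | W) | V) = ~T = F
~~(V & U) | ~((~(Z | W) | W) | V) = F | F = F
(U | ~(W & ~(W | V))) | (~~(V & U) | ~((~(Z | W) | W) | V)) = T | F = T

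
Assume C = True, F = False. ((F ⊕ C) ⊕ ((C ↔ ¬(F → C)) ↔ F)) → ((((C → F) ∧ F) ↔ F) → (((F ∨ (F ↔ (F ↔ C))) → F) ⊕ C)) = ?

True

F ⊕ C = False ⊕ True = True
F → C = False → True = True
¬(F → C) = ¬True = False
C ↔ ¬(F → C) = True ↔ False = False
(C ↔ ¬(F → C)) ↔ F = False ↔ False = True
(F ⊕ C) ⊕ ((C ↔ ¬(F → C)) ↔ F) = True ⊕ True = False
C → F = True → False = False
(C → F) ∧ F = False ∧ False = False
((C → F) ∧ F) ↔ F = False ↔ False = True
F ↔ C = False ↔ True = False
F ↔ (F ↔ C) = False ↔ False = True
F ∨ (F ↔ (F ↔ C)) = False ∨ True = True
(F ∨ (F ↔ (F ↔ C))) → F = True → False = False
((F ∨ (F ↔ (F ↔ C))) → F) ⊕ C = False ⊕ True = True
(((C → F) ∧ F) ↔ F) → (((F ∨ (F ↔ (F ↔ C))) → F) ⊕ C) = True → True = True
((F ⊕ C) ⊕ ((C ↔ ¬(F → C)) ↔ F)) → ((((C → F) ∧ F) ↔ F) → (((F ∨ (F ↔ (F ↔ C))) → F) ⊕ C)) = False → True = True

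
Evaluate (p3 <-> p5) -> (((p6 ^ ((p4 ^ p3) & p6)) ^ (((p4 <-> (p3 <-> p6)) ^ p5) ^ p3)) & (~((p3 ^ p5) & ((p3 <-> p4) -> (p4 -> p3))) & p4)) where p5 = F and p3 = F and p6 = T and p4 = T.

F

p3 <-> p5 = F <-> F = T
p4 ^ p3 = T ^ F = T
(p4 ^ p3) & p6 = T & T = T
p6 ^ ((p4 ^ p3) & p6) = T ^ T = F
p3 <-> p6 = F <-> T = F
p4 <-> (p3 <-> p6) = T <-> F = F
(p4 <-> (p3 <-> p6)) ^ p5 = F ^ F = F
((p4 <-> (p3 <-> p6)) ^ p5) ^ p3 = F ^ F = F
(p6 ^ ((p4 ^ p3) & p6)) ^ (((p4 <-> (p3 <-> p6)) ^ p5) ^ p3) = F ^ F = F
p3 ^ p5 = F ^ F = F
p3 <-> p4 = F <-> T = F
p4 -> p3 = T -> F = F
(p3 <-> p4) -> (p4 -> p3) = F -> F = T
(p3 ^ p5) & ((p3 <-> p4) -> (p4 -> p3)) = F & T = F
~((p3 ^ p5) & ((p3 <-> p4) -> (p4 -> p3))) = ~F = T
~((p3 ^ p5) & ((p3 <-> p4) -> (p4 -> p3))) & p4 = T & T = T
((p6 ^ ((p4 ^ p3) & p6)) ^ (((p4 <-> (p3 <-> p6)) ^ p5) ^ p3)) & (~((p3 ^ p5) & ((p3 <-> p4) -> (p4 -> p3))) & p4) = F & T = F
(p3 <-> p5) -> (((p6 ^ ((p4 ^ p3) & p6)) ^ (((p4 <-> (p3 <-> p6)) ^ p5) ^ p3)) & (~((p3 ^ p5) & ((p3 <-> p4) -> (p4 -> p3))) & p4)) = T -> F = F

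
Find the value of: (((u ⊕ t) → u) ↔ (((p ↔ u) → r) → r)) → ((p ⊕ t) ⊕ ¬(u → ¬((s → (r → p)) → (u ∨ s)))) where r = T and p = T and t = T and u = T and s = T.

T

u ⊕ t = T ⊕ T = F
(u ⊕ t) → u = F → T = T
p ↔ u = T ↔ T = T
(p ↔ u) → r = T → T = T
((p ↔ u) → r) → r = T → T = T
((u ⊕ t) → u) ↔ (((p ↔ u) → r) → r) = T ↔ T = T
p ⊕ t = T ⊕ T = F
r → p = T → T = T
s → (r → p) = T → T = T
u ∨ s = T ∨ T = T
(s → (r → p)) → (u ∨ s) = T → T = T
¬((s → (r → p)) → (u ∨ s)) = ¬T = F
u → ¬((s → (r → p)) → (u ∨ s)) = T → F = F
¬(u → ¬((s → (r → p)) → (u ∨ s))) = ¬F = T
(p ⊕ t) ⊕ ¬(u → ¬((s → (r → p)) → (u ∨ s))) = F ⊕ T = T
(((u ⊕ t) → u) ↔ (((p ↔ u) → r) → r)) → ((p ⊕ t) ⊕ ¬(u → ¬((s → (r → p)) → (u ∨ s)))) = T → T = T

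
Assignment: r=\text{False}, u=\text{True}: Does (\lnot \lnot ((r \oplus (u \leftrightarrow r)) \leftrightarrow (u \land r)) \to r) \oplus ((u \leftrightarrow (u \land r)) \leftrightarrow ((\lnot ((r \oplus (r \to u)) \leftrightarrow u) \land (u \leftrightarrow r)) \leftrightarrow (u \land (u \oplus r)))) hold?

\text{True}

u \leftrightarrow r = \text{True} \leftrightarrow \text{False} = \text{False}
r \oplus (u \leftrightarrow r) = \text{False} \oplus \text{False} = \text{False}
u \land r = \text{True} \land \text{False} = \text{False}
(r \oplus (u \leftrightarrow r)) \leftrightarrow (u \land r) = \text{False} \leftrightarrow \text{False} = \text{True}
\lnot ((r \oplus (u \leftrightarrow r)) \leftrightarrow (u \land r)) = \lnot \text{True} = \text{False}
\lnot \lnot ((r \oplus (u \leftrightarrow r)) \leftrightarrow (u \land r)) = \lnot \text{False} = \text{True}
\lnot \lnot ((r \oplus (u \leftrightarrow r)) \leftrightarrow (u \land r)) \to r = \text{True} \to \text{False} = \text{False}
u \land r = \text{True} \land \text{False} = \text{False}
u \leftrightarrow (u \land r) = \text{True} \leftrightarrow \text{False} = \text{False}
r \to u = \text{False} \to \text{True} = \text{True}
r \oplus (r \to u) = \text{False} \oplus \text{True} = \text{True}
(r \oplus (r \to u)) \leftrightarrow u = \text{True} \leftrightarrow \text{True} = \text{True}
\lnot ((r \oplus (r \to u)) \leftrightarrow u) = \lnot \text{True} = \text{False}
u \leftrightarrow r = \text{True} \leftrightarrow \text{False} = \text{False}
\lnot ((r \oplus (r \to u)) \leftrightarrow u) \land (u \leftrightarrow r) = \text{False} \land \text{False} = \text{False}
u \oplus r = \text{True} \oplus \text{False} = \text{True}
u \land (u \oplus r) = \text{True} \land \text{True} = \text{True}
(\lnot ((r \oplus (r \to u)) \leftrightarrow u) \land (u \leftrightarrow r)) \leftrightarrow (u \land (u \oplus r)) = \text{False} \leftrightarrow \text{True} = \text{False}
(u \leftrightarrow (u \land r)) \leftrightarrow ((\lnot ((r \oplus (r \to u)) \leftrightarrow u) \land (u \leftrightarrow r)) \leftrightarrow (u \land (u \oplus r))) = \text{False} \leftrightarrow \text{False} = \text{True}
(\lnot \lnot ((r \oplus (u \leftrightarrow r)) \leftrightarrow (u \land r)) \to r) \oplus ((u \leftrightarrow (u \land r)) \leftrightarrow ((\lnot ((r \oplus (r \to u)) \leftrightarrow u) \land (u \leftrightarrow r)) \leftrightarrow (u \land (u \oplus r)))) = \text{False} \oplus \text{True} = \text{True}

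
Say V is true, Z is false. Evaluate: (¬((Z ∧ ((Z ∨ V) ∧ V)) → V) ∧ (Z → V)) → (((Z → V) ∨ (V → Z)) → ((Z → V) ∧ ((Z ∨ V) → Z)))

Z ∨ V = False ∨ True = True
(Z ∨ V) ∧ V = True ∧ True = True
Z ∧ ((Z ∨ V) ∧ V) = False ∧ True = False
(Z ∧ ((Z ∨ V) ∧ V)) → V = False → True = True
¬((Z ∧ ((Z ∨ V) ∧ V)) → V) = ¬True = False
Z → V = False → True = True
¬((Z ∧ ((Z ∨ V) ∧ V)) → V) ∧ (Z → V) = False ∧ True = False
Z → V = False → True = True
V → Z = True → False = False
(Z → V) ∨ (V → Z) = True ∨ False = True
Z → V = False → True = True
Z ∨ V = False ∨ True = True
(Z ∨ V) → Z = True → False = False
(Z → V) ∧ ((Z ∨ V) → Z) = True ∧ False = False
((Z → V) ∨ (V → Z)) → ((Z → V) ∧ ((Z ∨ V) → Z)) = True → False = False
(¬((Z ∧ ((Z ∨ V) ∧ V)) → V) ∧ (Z → V)) → (((Z → V) ∨ (V → Z)) → ((Z → V) ∧ ((Z ∨ V) → Z))) = False → False = True

True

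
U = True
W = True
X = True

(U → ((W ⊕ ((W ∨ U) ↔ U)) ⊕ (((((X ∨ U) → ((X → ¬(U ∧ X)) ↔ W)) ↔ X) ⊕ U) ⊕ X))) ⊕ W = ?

True

W ∨ U = True ∨ True = True
(W ∨ U) ↔ U = True ↔ True = True
W ⊕ ((W ∨ U) ↔ U) = True ⊕ True = False
X ∨ U = True ∨ True = True
U ∧ X = True ∧ True = True
¬(U ∧ X) = ¬True = False
X → ¬(U ∧ X) = True → False = False
(X → ¬(U ∧ X)) ↔ W = False ↔ True = False
(X ∨ U) → ((X → ¬(U ∧ X)) ↔ W) = True → False = False
((X ∨ U) → ((X → ¬(U ∧ X)) ↔ W)) ↔ X = False ↔ True = False
(((X ∨ U) → ((X → ¬(U ∧ X)) ↔ W)) ↔ X) ⊕ U = False ⊕ True = True
((((X ∨ U) → ((X → ¬(U ∧ X)) ↔ W)) ↔ X) ⊕ U) ⊕ X = True ⊕ True = False
(W ⊕ ((W ∨ U) ↔ U)) ⊕ (((((X ∨ U) → ((X → ¬(U ∧ X)) ↔ W)) ↔ X) ⊕ U) ⊕ X) = False ⊕ False = False
U → ((W ⊕ ((W ∨ U) ↔ U)) ⊕ (((((X ∨ U) → ((X → ¬(U ∧ X)) ↔ W)) ↔ X) ⊕ U) ⊕ X)) = True → False = False
(U → ((W ⊕ ((W ∨ U) ↔ U)) ⊕ (((((X ∨ U) → ((X → ¬(U ∧ X)) ↔ W)) ↔ X) ⊕ U) ⊕ X))) ⊕ W = False ⊕ True = True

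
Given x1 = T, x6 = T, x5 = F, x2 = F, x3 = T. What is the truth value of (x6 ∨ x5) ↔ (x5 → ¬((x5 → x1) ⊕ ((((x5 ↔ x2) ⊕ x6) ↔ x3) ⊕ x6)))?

x6 ∨ x5 = T ∨ F = T
x5 → x1 = F → T = T
x5 ↔ x2 = F ↔ F = T
(x5 ↔ x2) ⊕ x6 = T ⊕ T = F
((x5 ↔ x2) ⊕ x6) ↔ x3 = F ↔ T = F
(((x5 ↔ x2) ⊕ x6) ↔ x3) ⊕ x6 = F ⊕ T = T
(x5 → x1) ⊕ ((((x5 ↔ x2) ⊕ x6) ↔ x3) ⊕ x6) = T ⊕ T = F
¬((x5 → x1) ⊕ ((((x5 ↔ x2) ⊕ x6) ↔ x3) ⊕ x6)) = ¬F = T
x5 → ¬((x5 → x1) ⊕ ((((x5 ↔ x2) ⊕ x6) ↔ x3) ⊕ x6)) = F → T = T
(x6 ∨ x5) ↔ (x5 → ¬((x5 → x1) ⊕ ((((x5 ↔ x2) ⊕ x6) ↔ x3) ⊕ x6))) = T ↔ T = T

T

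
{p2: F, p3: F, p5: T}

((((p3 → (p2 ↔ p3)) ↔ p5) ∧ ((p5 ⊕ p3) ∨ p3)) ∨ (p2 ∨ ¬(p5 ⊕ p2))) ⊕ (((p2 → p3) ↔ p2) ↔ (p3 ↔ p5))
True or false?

F

Substituting p2=F, p3=F, p5=T:
p2 ↔ p3 = F ↔ F = T
p3 → (p2 ↔ p3) = F → T = T
(p3 → (p2 ↔ p3)) ↔ p5 = T ↔ T = T
p5 ⊕ p3 = T ⊕ F = T
(p5 ⊕ p3) ∨ p3 = T ∨ F = T
((p3 → (p2 ↔ p3)) ↔ p5) ∧ ((p5 ⊕ p3) ∨ p3) = T ∧ T = T
p5 ⊕ p2 = T ⊕ F = T
¬(p5 ⊕ p2) = ¬T = F
p2 ∨ ¬(p5 ⊕ p2) = F ∨ F = F
(((p3 → (p2 ↔ p3)) ↔ p5) ∧ ((p5 ⊕ p3) ∨ p3)) ∨ (p2 ∨ ¬(p5 ⊕ p2)) = T ∨ F = T
p2 → p3 = F → F = T
(p2 → p3) ↔ p2 = T ↔ F = F
p3 ↔ p5 = F ↔ T = F
((p2 → p3) ↔ p2) ↔ (p3 ↔ p5) = F ↔ F = T
((((p3 → (p2 ↔ p3)) ↔ p5) ∧ ((p5 ⊕ p3) ∨ p3)) ∨ (p2 ∨ ¬(p5 ⊕ p2))) ⊕ (((p2 → p3) ↔ p2) ↔ (p3 ↔ p5)) = T ⊕ T = F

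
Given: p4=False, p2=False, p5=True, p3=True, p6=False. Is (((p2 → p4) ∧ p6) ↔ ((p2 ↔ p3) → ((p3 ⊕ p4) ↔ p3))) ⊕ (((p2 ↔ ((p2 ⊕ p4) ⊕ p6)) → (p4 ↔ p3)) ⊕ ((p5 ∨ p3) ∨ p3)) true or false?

True

Substituting p4=False, p2=False, p5=True, p3=True, p6=False:
p2 → p4 = False → False = True
(p2 → p4) ∧ p6 = True ∧ False = False
p2 ↔ p3 = False ↔ True = False
p3 ⊕ p4 = True ⊕ False = True
(p3 ⊕ p4) ↔ p3 = True ↔ True = True
(p2 ↔ p3) → ((p3 ⊕ p4) ↔ p3) = False → True = True
((p2 → p4) ∧ p6) ↔ ((p2 ↔ p3) → ((p3 ⊕ p4) ↔ p3)) = False ↔ True = False
p2 ⊕ p4 = False ⊕ False = False
(p2 ⊕ p4) ⊕ p6 = False ⊕ False = False
p2 ↔ ((p2 ⊕ p4) ⊕ p6) = False ↔ False = True
p4 ↔ p3 = False ↔ True = False
(p2 ↔ ((p2 ⊕ p4) ⊕ p6)) → (p4 ↔ p3) = True → False = False
p5 ∨ p3 = True ∨ True = True
(p5 ∨ p3) ∨ p3 = True ∨ True = True
((p2 ↔ ((p2 ⊕ p4) ⊕ p6)) → (p4 ↔ p3)) ⊕ ((p5 ∨ p3) ∨ p3) = False ⊕ True = True
(((p2 → p4) ∧ p6) ↔ ((p2 ↔ p3) → ((p3 ⊕ p4) ↔ p3))) ⊕ (((p2 ↔ ((p2 ⊕ p4) ⊕ p6)) → (p4 ↔ p3)) ⊕ ((p5 ∨ p3) ∨ p3)) = False ⊕ True = True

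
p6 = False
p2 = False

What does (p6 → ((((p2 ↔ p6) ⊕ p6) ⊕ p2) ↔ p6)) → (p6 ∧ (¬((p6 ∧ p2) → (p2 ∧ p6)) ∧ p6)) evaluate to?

False

Substituting p6=False, p2=False:
p2 ↔ p6 = False ↔ False = True
(p2 ↔ p6) ⊕ p6 = True ⊕ False = True
((p2 ↔ p6) ⊕ p6) ⊕ p2 = True ⊕ False = True
(((p2 ↔ p6) ⊕ p6) ⊕ p2) ↔ p6 = True ↔ False = False
p6 → ((((p2 ↔ p6) ⊕ p6) ⊕ p2) ↔ p6) = False → False = True
p6 ∧ p2 = False ∧ False = False
p2 ∧ p6 = False ∧ False = False
(p6 ∧ p2) → (p2 ∧ p6) = False → False = True
¬((p6 ∧ p2) → (p2 ∧ p6)) = ¬True = False
¬((p6 ∧ p2) → (p2 ∧ p6)) ∧ p6 = False ∧ False = False
p6 ∧ (¬((p6 ∧ p2) → (p2 ∧ p6)) ∧ p6) = False ∧ False = False
(p6 → ((((p2 ↔ p6) ⊕ p6) ⊕ p2) ↔ p6)) → (p6 ∧ (¬((p6 ∧ p2) → (p2 ∧ p6)) ∧ p6)) = True → False = False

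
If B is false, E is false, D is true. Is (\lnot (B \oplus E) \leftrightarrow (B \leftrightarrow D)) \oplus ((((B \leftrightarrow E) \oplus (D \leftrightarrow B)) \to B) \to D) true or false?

\text{True}

B \oplus E = \text{False} \oplus \text{False} = \text{False}
\lnot (B \oplus E) = \lnot \text{False} = \text{True}
B \leftrightarrow D = \text{False} \leftrightarrow \text{True} = \text{False}
\lnot (B \oplus E) \leftrightarrow (B \leftrightarrow D) = \text{True} \leftrightarrow \text{False} = \text{False}
B \leftrightarrow E = \text{False} \leftrightarrow \text{False} = \text{True}
D \leftrightarrow B = \text{True} \leftrightarrow \text{False} = \text{False}
(B \leftrightarrow E) \oplus (D \leftrightarrow B) = \text{True} \oplus \text{False} = \text{True}
((B \leftrightarrow E) \oplus (D \leftrightarrow B)) \to B = \text{True} \to \text{False} = \text{False}
(((B \leftrightarrow E) \oplus (D \leftrightarrow B)) \to B) \to D = \text{False} \to \text{True} = \text{True}
(\lnot (B \oplus E) \leftrightarrow (B \leftrightarrow D)) \oplus ((((B \leftrightarrow E) \oplus (D \leftrightarrow B)) \to B) \to D) = \text{False} \oplus \text{True} = \text{True}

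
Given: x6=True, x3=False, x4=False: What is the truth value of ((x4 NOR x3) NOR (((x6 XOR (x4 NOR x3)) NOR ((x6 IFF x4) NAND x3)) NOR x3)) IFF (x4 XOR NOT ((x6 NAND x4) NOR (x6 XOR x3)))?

Substituting x6=True, x3=False, x4=False:
x4 NOR x3 = False NOR False = True
x4 NOR x3 = False NOR False = True
x6 XOR (x4 NOR x3) = True XOR True = False
x6 IFF x4 = True IFF False = False
(x6 IFF x4) NAND x3 = False NAND False = True
(x6 XOR (x4 NOR x3)) NOR ((x6 IFF x4) NAND x3) = False NOR True = False
((x6 XOR (x4 NOR x3)) NOR ((x6 IFF x4) NAND x3)) NOR x3 = False NOR False = True
(x4 NOR x3) NOR (((x6 XOR (x4 NOR x3)) NOR ((x6 IFF x4) NAND x3)) NOR x3) = True NOR True = False
x6 NAND x4 = True NAND False = True
x6 XOR x3 = True XOR False = True
(x6 NAND x4) NOR (x6 XOR x3) = True NOR True = False
NOT ((x6 NAND x4) NOR (x6 XOR x3)) = NOT False = True
x4 XOR NOT ((x6 NAND x4) NOR (x6 XOR x3)) = False XOR True = True
((x4 NOR x3) NOR (((x6 XOR (x4 NOR x3)) NOR ((x6 IFF x4) NAND x3)) NOR x3)) IFF (x4 XOR NOT ((x6 NAND x4) NOR (x6 XOR x3))) = False IFF True = False

False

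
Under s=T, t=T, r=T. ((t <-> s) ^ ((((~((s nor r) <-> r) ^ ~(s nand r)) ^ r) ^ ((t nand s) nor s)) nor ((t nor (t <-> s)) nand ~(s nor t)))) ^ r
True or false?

F

t <-> s = T <-> T = T
s nor r = T nor T = F
(s nor r) <-> r = F <-> T = F
~((s nor r) <-> r) = ~F = T
s nand r = T nand T = F
~(s nand r) = ~F = T
~((s nor r) <-> r) ^ ~(s nand r) = T ^ T = F
(~((s nor r) <-> r) ^ ~(s nand r)) ^ r = F ^ T = T
t nand s = T nand T = F
(t nand s) nor s = F nor T = F
((~((s nor r) <-> r) ^ ~(s nand r)) ^ r) ^ ((t nand s) nor s) = T ^ F = T
t <-> s = T <-> T = T
t nor (t <-> s) = T nor T = F
s nor t = T nor T = F
~(s nor t) = ~F = T
(t nor (t <-> s)) nand ~(s nor t) = F nand T = T
(((~((s nor r) <-> r) ^ ~(s nand r)) ^ r) ^ ((t nand s) nor s)) nor ((t nor (t <-> s)) nand ~(s nor t)) = T nor T = F
(t <-> s) ^ ((((~((s nor r) <-> r) ^ ~(s nand r)) ^ r) ^ ((t nand s) nor s)) nor ((t nor (t <-> s)) nand ~(s nor t))) = T ^ F = T
((t <-> s) ^ ((((~((s nor r) <-> r) ^ ~(s nand r)) ^ r) ^ ((t nand s) nor s)) nor ((t nor (t <-> s)) nand ~(s nor t)))) ^ r = T ^ T = F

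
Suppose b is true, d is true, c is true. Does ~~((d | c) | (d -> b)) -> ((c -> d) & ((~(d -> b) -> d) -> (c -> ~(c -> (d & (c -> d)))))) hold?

0

d | c = 1 | 1 = 1
d -> b = 1 -> 1 = 1
(d | c) | (d -> b) = 1 | 1 = 1
~((d | c) | (d -> b)) = ~1 = 0
~~((d | c) | (d -> b)) = ~0 = 1
c -> d = 1 -> 1 = 1
d -> b = 1 -> 1 = 1
~(d -> b) = ~1 = 0
~(d -> b) -> d = 0 -> 1 = 1
c -> d = 1 -> 1 = 1
d & (c -> d) = 1 & 1 = 1
c -> (d & (c -> d)) = 1 -> 1 = 1
~(c -> (d & (c -> d))) = ~1 = 0
c -> ~(c -> (d & (c -> d))) = 1 -> 0 = 0
(~(d -> b) -> d) -> (c -> ~(c -> (d & (c -> d)))) = 1 -> 0 = 0
(c -> d) & ((~(d -> b) -> d) -> (c -> ~(c -> (d & (c -> d))))) = 1 & 0 = 0
~~((d | c) | (d -> b)) -> ((c -> d) & ((~(d -> b) -> d) -> (c -> ~(c -> (d & (c -> d)))))) = 1 -> 0 = 0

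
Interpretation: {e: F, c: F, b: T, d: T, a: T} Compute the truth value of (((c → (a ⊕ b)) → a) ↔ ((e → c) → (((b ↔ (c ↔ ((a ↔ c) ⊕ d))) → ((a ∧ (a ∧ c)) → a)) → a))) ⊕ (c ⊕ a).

F

a ⊕ b = T ⊕ T = F
c → (a ⊕ b) = F → F = T
(c → (a ⊕ b)) → a = T → T = T
e → c = F → F = T
a ↔ c = T ↔ F = F
(a ↔ c) ⊕ d = F ⊕ T = T
c ↔ ((a ↔ c) ⊕ d) = F ↔ T = F
b ↔ (c ↔ ((a ↔ c) ⊕ d)) = T ↔ F = F
a ∧ c = T ∧ F = F
a ∧ (a ∧ c) = T ∧ F = F
(a ∧ (a ∧ c)) → a = F → T = T
(b ↔ (c ↔ ((a ↔ c) ⊕ d))) → ((a ∧ (a ∧ c)) → a) = F → T = T
((b ↔ (c ↔ ((a ↔ c) ⊕ d))) → ((a ∧ (a ∧ c)) → a)) → a = T → T = T
(e → c) → (((b ↔ (c ↔ ((a ↔ c) ⊕ d))) → ((a ∧ (a ∧ c)) → a)) → a) = T → T = T
((c → (a ⊕ b)) → a) ↔ ((e → c) → (((b ↔ (c ↔ ((a ↔ c) ⊕ d))) → ((a ∧ (a ∧ c)) → a)) → a)) = T ↔ T = T
c ⊕ a = F ⊕ T = T
(((c → (a ⊕ b)) → a) ↔ ((e → c) → (((b ↔ (c ↔ ((a ↔ c) ⊕ d))) → ((a ∧ (a ∧ c)) → a)) → a))) ⊕ (c ⊕ a) = T ⊕ T = F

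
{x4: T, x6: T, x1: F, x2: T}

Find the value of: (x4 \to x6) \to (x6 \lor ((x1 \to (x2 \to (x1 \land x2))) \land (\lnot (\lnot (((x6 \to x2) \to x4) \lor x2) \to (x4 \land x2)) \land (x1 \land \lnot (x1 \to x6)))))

T

Substituting x4=T, x6=T, x1=F, x2=T:
x4 \to x6 = T \to T = T
x1 \land x2 = F \land T = F
x2 \to (x1 \land x2) = T \to F = F
x1 \to (x2 \to (x1 \land x2)) = F \to F = T
x6 \to x2 = T \to T = T
(x6 \to x2) \to x4 = T \to T = T
((x6 \to x2) \to x4) \lor x2 = T \lor T = T
\lnot (((x6 \to x2) \to x4) \lor x2) = \lnot T = F
x4 \land x2 = T \land T = T
\lnot (((x6 \to x2) \to x4) \lor x2) \to (x4 \land x2) = F \to T = T
\lnot (\lnot (((x6 \to x2) \to x4) \lor x2) \to (x4 \land x2)) = \lnot T = F
x1 \to x6 = F \to T = T
\lnot (x1 \to x6) = \lnot T = F
x1 \land \lnot (x1 \to x6) = F \land F = F
\lnot (\lnot (((x6 \to x2) \to x4) \lor x2) \to (x4 \land x2)) \land (x1 \land \lnot (x1 \to x6)) = F \land F = F
(x1 \to (x2 \to (x1 \land x2))) \land (\lnot (\lnot (((x6 \to x2) \to x4) \lor x2) \to (x4 \land x2)) \land (x1 \land \lnot (x1 \to x6))) = T \land F = F
x6 \lor ((x1 \to (x2 \to (x1 \land x2))) \land (\lnot (\lnot (((x6 \to x2) \to x4) \lor x2) \to (x4 \land x2)) \land (x1 \land \lnot (x1 \to x6)))) = T \lor F = T
(x4 \to x6) \to (x6 \lor ((x1 \to (x2 \to (x1 \land x2))) \land (\lnot (\lnot (((x6 \to x2) \to x4) \lor x2) \to (x4 \land x2)) \land (x1 \land \lnot (x1 \to x6))))) = T \to T = T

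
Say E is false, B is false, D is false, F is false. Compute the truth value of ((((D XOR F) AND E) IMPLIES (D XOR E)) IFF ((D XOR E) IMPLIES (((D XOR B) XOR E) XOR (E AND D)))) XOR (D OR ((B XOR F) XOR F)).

true

D XOR F = false XOR false = false
(D XOR F) AND E = false AND false = false
D XOR E = false XOR false = false
((D XOR F) AND E) IMPLIES (D XOR E) = false IMPLIES false = true
D XOR E = false XOR false = false
D XOR B = false XOR false = false
(D XOR B) XOR E = false XOR false = false
E AND D = false AND false = false
((D XOR B) XOR E) XOR (E AND D) = false XOR false = false
(D XOR E) IMPLIES (((D XOR B) XOR E) XOR (E AND D)) = false IMPLIES false = true
(((D XOR F) AND E) IMPLIES (D XOR E)) IFF ((D XOR E) IMPLIES (((D XOR B) XOR E) XOR (E AND D))) = true IFF true = true
B XOR F = false XOR false = false
(B XOR F) XOR F = false XOR false = false
D OR ((B XOR F) XOR F) = false OR false = false
((((D XOR F) AND E) IMPLIES (D XOR E)) IFF ((D XOR E) IMPLIES (((D XOR B) XOR E) XOR (E AND D)))) XOR (D OR ((B XOR F) XOR F)) = true XOR false = true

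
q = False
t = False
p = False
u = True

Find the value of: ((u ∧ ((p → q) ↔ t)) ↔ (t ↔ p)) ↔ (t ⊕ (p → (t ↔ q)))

False

Substituting q=False, t=False, p=False, u=True:
p → q = False → False = True
(p → q) ↔ t = True ↔ False = False
u ∧ ((p → q) ↔ t) = True ∧ False = False
t ↔ p = False ↔ False = True
(u ∧ ((p → q) ↔ t)) ↔ (t ↔ p) = False ↔ True = False
t ↔ q = False ↔ False = True
p → (t ↔ q) = False → True = True
t ⊕ (p → (t ↔ q)) = False ⊕ True = True
((u ∧ ((p → q) ↔ t)) ↔ (t ↔ p)) ↔ (t ⊕ (p → (t ↔ q))) = False ↔ True = False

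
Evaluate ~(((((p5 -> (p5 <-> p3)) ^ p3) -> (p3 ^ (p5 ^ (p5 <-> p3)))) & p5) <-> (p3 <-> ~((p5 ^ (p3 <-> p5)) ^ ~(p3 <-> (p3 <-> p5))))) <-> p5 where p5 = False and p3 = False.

p5 <-> p3 = False <-> False = True
p5 -> (p5 <-> p3) = False -> True = True
(p5 -> (p5 <-> p3)) ^ p3 = True ^ False = True
p5 <-> p3 = False <-> False = True
p5 ^ (p5 <-> p3) = False ^ True = True
p3 ^ (p5 ^ (p5 <-> p3)) = False ^ True = True
((p5 -> (p5 <-> p3)) ^ p3) -> (p3 ^ (p5 ^ (p5 <-> p3))) = True -> True = True
(((p5 -> (p5 <-> p3)) ^ p3) -> (p3 ^ (p5 ^ (p5 <-> p3)))) & p5 = True & False = False
p3 <-> p5 = False <-> False = True
p5 ^ (p3 <-> p5) = False ^ True = True
p3 <-> p5 = False <-> False = True
p3 <-> (p3 <-> p5) = False <-> True = False
~(p3 <-> (p3 <-> p5)) = ~False = True
(p5 ^ (p3 <-> p5)) ^ ~(p3 <-> (p3 <-> p5)) = True ^ True = False
~((p5 ^ (p3 <-> p5)) ^ ~(p3 <-> (p3 <-> p5))) = ~False = True
p3 <-> ~((p5 ^ (p3 <-> p5)) ^ ~(p3 <-> (p3 <-> p5))) = False <-> True = False
((((p5 -> (p5 <-> p3)) ^ p3) -> (p3 ^ (p5 ^ (p5 <-> p3)))) & p5) <-> (p3 <-> ~((p5 ^ (p3 <-> p5)) ^ ~(p3 <-> (p3 <-> p5)))) = False <-> False = True
~(((((p5 -> (p5 <-> p3)) ^ p3) -> (p3 ^ (p5 ^ (p5 <-> p3)))) & p5) <-> (p3 <-> ~((p5 ^ (p3 <-> p5)) ^ ~(p3 <-> (p3 <-> p5))))) = ~True = False
~(((((p5 -> (p5 <-> p3)) ^ p3) -> (p3 ^ (p5 ^ (p5 <-> p3)))) & p5) <-> (p3 <-> ~((p5 ^ (p3 <-> p5)) ^ ~(p3 <-> (p3 <-> p5))))) <-> p5 = False <-> False = True

True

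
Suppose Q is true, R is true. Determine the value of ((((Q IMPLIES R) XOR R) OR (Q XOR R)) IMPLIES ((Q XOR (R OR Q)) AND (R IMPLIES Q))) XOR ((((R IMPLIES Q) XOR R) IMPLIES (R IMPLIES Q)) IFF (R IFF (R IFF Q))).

Substituting Q=T, R=T:
Q IMPLIES R = T IMPLIES T = T
(Q IMPLIES R) XOR R = T XOR T = F
Q XOR R = T XOR T = F
((Q IMPLIES R) XOR R) OR (Q XOR R) = F OR F = F
R OR Q = T OR T = T
Q XOR (R OR Q) = T XOR T = F
R IMPLIES Q = T IMPLIES T = T
(Q XOR (R OR Q)) AND (R IMPLIES Q) = F AND T = F
(((Q IMPLIES R) XOR R) OR (Q XOR R)) IMPLIES ((Q XOR (R OR Q)) AND (R IMPLIES Q)) = F IMPLIES F = T
R IMPLIES Q = T IMPLIES T = T
(R IMPLIES Q) XOR R = T XOR T = F
R IMPLIES Q = T IMPLIES T = T
((R IMPLIES Q) XOR R) IMPLIES (R IMPLIES Q) = F IMPLIES T = T
R IFF Q = T IFF T = T
R IFF (R IFF Q) = T IFF T = T
(((R IMPLIES Q) XOR R) IMPLIES (R IMPLIES Q)) IFF (R IFF (R IFF Q)) = T IFF T = T
((((Q IMPLIES R) XOR R) OR (Q XOR R)) IMPLIES ((Q XOR (R OR Q)) AND (R IMPLIES Q))) XOR ((((R IMPLIES Q) XOR R) IMPLIES (R IMPLIES Q)) IFF (R IFF (R IFF Q))) = T XOR T = F

F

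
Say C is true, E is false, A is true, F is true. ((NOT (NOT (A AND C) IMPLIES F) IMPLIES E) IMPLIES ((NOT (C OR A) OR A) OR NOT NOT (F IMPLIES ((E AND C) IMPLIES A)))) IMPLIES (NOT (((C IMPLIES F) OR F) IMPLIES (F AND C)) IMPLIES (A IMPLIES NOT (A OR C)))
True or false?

A AND C = True AND True = True
NOT (A AND C) = NOT True = False
NOT (A AND C) IMPLIES F = False IMPLIES True = True
NOT (NOT (A AND C) IMPLIES F) = NOT True = False
NOT (NOT (A AND C) IMPLIES F) IMPLIES E = False IMPLIES False = True
C OR A = True OR True = True
NOT (C OR A) = NOT True = False
NOT (C OR A) OR A = False OR True = True
E AND C = False AND True = False
(E AND C) IMPLIES A = False IMPLIES True = True
F IMPLIES ((E AND C) IMPLIES A) = True IMPLIES True = True
NOT (F IMPLIES ((E AND C) IMPLIES A)) = NOT True = False
NOT NOT (F IMPLIES ((E AND C) IMPLIES A)) = NOT False = True
(NOT (C OR A) OR A) OR NOT NOT (F IMPLIES ((E AND C) IMPLIES A)) = True OR True = True
(NOT (NOT (A AND C) IMPLIES F) IMPLIES E) IMPLIES ((NOT (C OR A) OR A) OR NOT NOT (F IMPLIES ((E AND C) IMPLIES A))) = True IMPLIES True = True
C IMPLIES F = True IMPLIES True = True
(C IMPLIES F) OR F = True OR True = True
F AND C = True AND True = True
((C IMPLIES F) OR F) IMPLIES (F AND C) = True IMPLIES True = True
NOT (((C IMPLIES F) OR F) IMPLIES (F AND C)) = NOT True = False
A OR C = True OR True = True
NOT (A OR C) = NOT True = False
A IMPLIES NOT (A OR C) = True IMPLIES False = False
NOT (((C IMPLIES F) OR F) IMPLIES (F AND C)) IMPLIES (A IMPLIES NOT (A OR C)) = False IMPLIES False = True
((NOT (NOT (A AND C) IMPLIES F) IMPLIES E) IMPLIES ((NOT (C OR A) OR A) OR NOT NOT (F IMPLIES ((E AND C) IMPLIES A)))) IMPLIES (NOT (((C IMPLIES F) OR F) IMPLIES (F AND C)) IMPLIES (A IMPLIES NOT (A OR C))) = True IMPLIES True = True

True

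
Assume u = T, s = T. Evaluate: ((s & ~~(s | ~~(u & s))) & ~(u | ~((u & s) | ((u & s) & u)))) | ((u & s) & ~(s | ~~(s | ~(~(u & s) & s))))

u & s = T & T = T
~(u & s) = ~T = F
~~(u & s) = ~F = T
s | ~~(u & s) = T | T = T
~(s | ~~(u & s)) = ~T = F
~~(s | ~~(u & s)) = ~F = T
s & ~~(s | ~~(u & s)) = T & T = T
u & s = T & T = T
u & s = T & T = T
(u & s) & u = T & T = T
(u & s) | ((u & s) & u) = T | T = T
~((u & s) | ((u & s) & u)) = ~T = F
u | ~((u & s) | ((u & s) & u)) = T | F = T
~(u | ~((u & s) | ((u & s) & u))) = ~T = F
(s & ~~(s | ~~(u & s))) & ~(u | ~((u & s) | ((u & s) & u))) = T & F = F
u & s = T & T = T
u & s = T & T = T
~(u & s) = ~T = F
~(u & s) & s = F & T = F
~(~(u & s) & s) = ~F = T
s | ~(~(u & s) & s) = T | T = T
~(s | ~(~(u & s) & s)) = ~T = F
~~(s | ~(~(u & s) & s)) = ~F = T
s | ~~(s | ~(~(u & s) & s)) = T | T = T
~(s | ~~(s | ~(~(u & s) & s))) = ~T = F
(u & s) & ~(s | ~~(s | ~(~(u & s) & s))) = T & F = F
((s & ~~(s | ~~(u & s))) & ~(u | ~((u & s) | ((u & s) & u)))) | ((u & s) & ~(s | ~~(s | ~(~(u & s) & s)))) = F | F = F

F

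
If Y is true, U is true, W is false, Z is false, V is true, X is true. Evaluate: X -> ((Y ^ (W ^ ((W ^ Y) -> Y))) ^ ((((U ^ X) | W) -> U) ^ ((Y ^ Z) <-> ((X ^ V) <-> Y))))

1

W ^ Y = 0 ^ 1 = 1
(W ^ Y) -> Y = 1 -> 1 = 1
W ^ ((W ^ Y) -> Y) = 0 ^ 1 = 1
Y ^ (W ^ ((W ^ Y) -> Y)) = 1 ^ 1 = 0
U ^ X = 1 ^ 1 = 0
(U ^ X) | W = 0 | 0 = 0
((U ^ X) | W) -> U = 0 -> 1 = 1
Y ^ Z = 1 ^ 0 = 1
X ^ V = 1 ^ 1 = 0
(X ^ V) <-> Y = 0 <-> 1 = 0
(Y ^ Z) <-> ((X ^ V) <-> Y) = 1 <-> 0 = 0
(((U ^ X) | W) -> U) ^ ((Y ^ Z) <-> ((X ^ V) <-> Y)) = 1 ^ 0 = 1
(Y ^ (W ^ ((W ^ Y) -> Y))) ^ ((((U ^ X) | W) -> U) ^ ((Y ^ Z) <-> ((X ^ V) <-> Y))) = 0 ^ 1 = 1
X -> ((Y ^ (W ^ ((W ^ Y) -> Y))) ^ ((((U ^ X) | W) -> U) ^ ((Y ^ Z) <-> ((X ^ V) <-> Y)))) = 1 -> 1 = 1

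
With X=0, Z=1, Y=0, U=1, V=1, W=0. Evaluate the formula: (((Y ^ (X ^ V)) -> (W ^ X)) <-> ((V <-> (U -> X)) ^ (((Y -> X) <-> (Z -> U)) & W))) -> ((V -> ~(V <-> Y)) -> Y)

X ^ V = 0 ^ 1 = 1
Y ^ (X ^ V) = 0 ^ 1 = 1
W ^ X = 0 ^ 0 = 0
(Y ^ (X ^ V)) -> (W ^ X) = 1 -> 0 = 0
U -> X = 1 -> 0 = 0
V <-> (U -> X) = 1 <-> 0 = 0
Y -> X = 0 -> 0 = 1
Z -> U = 1 -> 1 = 1
(Y -> X) <-> (Z -> U) = 1 <-> 1 = 1
((Y -> X) <-> (Z -> U)) & W = 1 & 0 = 0
(V <-> (U -> X)) ^ (((Y -> X) <-> (Z -> U)) & W) = 0 ^ 0 = 0
((Y ^ (X ^ V)) -> (W ^ X)) <-> ((V <-> (U -> X)) ^ (((Y -> X) <-> (Z -> U)) & W)) = 0 <-> 0 = 1
V <-> Y = 1 <-> 0 = 0
~(V <-> Y) = ~0 = 1
V -> ~(V <-> Y) = 1 -> 1 = 1
(V -> ~(V <-> Y)) -> Y = 1 -> 0 = 0
(((Y ^ (X ^ V)) -> (W ^ X)) <-> ((V <-> (U -> X)) ^ (((Y -> X) <-> (Z -> U)) & W))) -> ((V -> ~(V <-> Y)) -> Y) = 1 -> 0 = 0

0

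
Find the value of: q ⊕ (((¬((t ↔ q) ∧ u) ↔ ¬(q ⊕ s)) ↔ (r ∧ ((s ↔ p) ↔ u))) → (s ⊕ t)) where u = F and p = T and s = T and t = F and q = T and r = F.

t ↔ q = F ↔ T = F
(t ↔ q) ∧ u = F ∧ F = F
¬((t ↔ q) ∧ u) = ¬F = T
q ⊕ s = T ⊕ T = F
¬(q ⊕ s) = ¬F = T
¬((t ↔ q) ∧ u) ↔ ¬(q ⊕ s) = T ↔ T = T
s ↔ p = T ↔ T = T
(s ↔ p) ↔ u = T ↔ F = F
r ∧ ((s ↔ p) ↔ u) = F ∧ F = F
(¬((t ↔ q) ∧ u) ↔ ¬(q ⊕ s)) ↔ (r ∧ ((s ↔ p) ↔ u)) = T ↔ F = F
s ⊕ t = T ⊕ F = T
((¬((t ↔ q) ∧ u) ↔ ¬(q ⊕ s)) ↔ (r ∧ ((s ↔ p) ↔ u))) → (s ⊕ t) = F → T = T
q ⊕ (((¬((t ↔ q) ∧ u) ↔ ¬(q ⊕ s)) ↔ (r ∧ ((s ↔ p) ↔ u))) → (s ⊕ t)) = T ⊕ T = F

F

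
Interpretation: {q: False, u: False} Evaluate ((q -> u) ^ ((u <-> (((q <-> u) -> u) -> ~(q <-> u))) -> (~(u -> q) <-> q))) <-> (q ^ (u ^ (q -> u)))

False

q -> u = False -> False = True
q <-> u = False <-> False = True
(q <-> u) -> u = True -> False = False
q <-> u = False <-> False = True
~(q <-> u) = ~True = False
((q <-> u) -> u) -> ~(q <-> u) = False -> False = True
u <-> (((q <-> u) -> u) -> ~(q <-> u)) = False <-> True = False
u -> q = False -> False = True
~(u -> q) = ~True = False
~(u -> q) <-> q = False <-> False = True
(u <-> (((q <-> u) -> u) -> ~(q <-> u))) -> (~(u -> q) <-> q) = False -> True = True
(q -> u) ^ ((u <-> (((q <-> u) -> u) -> ~(q <-> u))) -> (~(u -> q) <-> q)) = True ^ True = False
q -> u = False -> False = True
u ^ (q -> u) = False ^ True = True
q ^ (u ^ (q -> u)) = False ^ True = True
((q -> u) ^ ((u <-> (((q <-> u) -> u) -> ~(q <-> u))) -> (~(u -> q) <-> q))) <-> (q ^ (u ^ (q -> u))) = False <-> True = False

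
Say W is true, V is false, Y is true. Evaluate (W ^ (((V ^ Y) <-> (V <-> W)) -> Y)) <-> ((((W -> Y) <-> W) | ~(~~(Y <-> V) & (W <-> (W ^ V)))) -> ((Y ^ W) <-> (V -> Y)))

True

V ^ Y = False ^ True = True
V <-> W = False <-> True = False
(V ^ Y) <-> (V <-> W) = True <-> False = False
((V ^ Y) <-> (V <-> W)) -> Y = False -> True = True
W ^ (((V ^ Y) <-> (V <-> W)) -> Y) = True ^ True = False
W -> Y = True -> True = True
(W -> Y) <-> W = True <-> True = True
Y <-> V = True <-> False = False
~(Y <-> V) = ~False = True
~~(Y <-> V) = ~True = False
W ^ V = True ^ False = True
W <-> (W ^ V) = True <-> True = True
~~(Y <-> V) & (W <-> (W ^ V)) = False & True = False
~(~~(Y <-> V) & (W <-> (W ^ V))) = ~False = True
((W -> Y) <-> W) | ~(~~(Y <-> V) & (W <-> (W ^ V))) = True | True = True
Y ^ W = True ^ True = False
V -> Y = False -> True = True
(Y ^ W) <-> (V -> Y) = False <-> True = False
(((W -> Y) <-> W) | ~(~~(Y <-> V) & (W <-> (W ^ V)))) -> ((Y ^ W) <-> (V -> Y)) = True -> False = False
(W ^ (((V ^ Y) <-> (V <-> W)) -> Y)) <-> ((((W -> Y) <-> W) | ~(~~(Y <-> V) & (W <-> (W ^ V)))) -> ((Y ^ W) <-> (V -> Y))) = False <-> False = True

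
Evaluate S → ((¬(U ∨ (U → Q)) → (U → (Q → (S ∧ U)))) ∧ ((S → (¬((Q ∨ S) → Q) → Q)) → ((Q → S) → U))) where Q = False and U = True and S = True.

True

U → Q = True → False = False
U ∨ (U → Q) = True ∨ False = True
¬(U ∨ (U → Q)) = ¬True = False
S ∧ U = True ∧ True = True
Q → (S ∧ U) = False → True = True
U → (Q → (S ∧ U)) = True → True = True
¬(U ∨ (U → Q)) → (U → (Q → (S ∧ U))) = False → True = True
Q ∨ S = False ∨ True = True
(Q ∨ S) → Q = True → False = False
¬((Q ∨ S) → Q) = ¬False = True
¬((Q ∨ S) → Q) → Q = True → False = False
S → (¬((Q ∨ S) → Q) → Q) = True → False = False
Q → S = False → True = True
(Q → S) → U = True → True = True
(S → (¬((Q ∨ S) → Q) → Q)) → ((Q → S) → U) = False → True = True
(¬(U ∨ (U → Q)) → (U → (Q → (S ∧ U)))) ∧ ((S → (¬((Q ∨ S) → Q) → Q)) → ((Q → S) → U)) = True ∧ True = True
S → ((¬(U ∨ (U → Q)) → (U → (Q → (S ∧ U)))) ∧ ((S → (¬((Q ∨ S) → Q) → Q)) → ((Q → S) → U))) = True → True = True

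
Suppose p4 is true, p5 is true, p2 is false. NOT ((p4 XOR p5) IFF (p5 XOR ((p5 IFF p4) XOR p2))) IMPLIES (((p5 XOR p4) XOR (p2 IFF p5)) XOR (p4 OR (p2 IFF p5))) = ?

true

p4 XOR p5 = true XOR true = false
p5 IFF p4 = true IFF true = true
(p5 IFF p4) XOR p2 = true XOR false = true
p5 XOR ((p5 IFF p4) XOR p2) = true XOR true = false
(p4 XOR p5) IFF (p5 XOR ((p5 IFF p4) XOR p2)) = false IFF false = true
NOT ((p4 XOR p5) IFF (p5 XOR ((p5 IFF p4) XOR p2))) = NOT true = false
p5 XOR p4 = true XOR true = false
p2 IFF p5 = false IFF true = false
(p5 XOR p4) XOR (p2 IFF p5) = false XOR false = false
p2 IFF p5 = false IFF true = false
p4 OR (p2 IFF p5) = true OR false = true
((p5 XOR p4) XOR (p2 IFF p5)) XOR (p4 OR (p2 IFF p5)) = false XOR true = true
NOT ((p4 XOR p5) IFF (p5 XOR ((p5 IFF p4) XOR p2))) IMPLIES (((p5 XOR p4) XOR (p2 IFF p5)) XOR (p4 OR (p2 IFF p5))) = false IMPLIES true = true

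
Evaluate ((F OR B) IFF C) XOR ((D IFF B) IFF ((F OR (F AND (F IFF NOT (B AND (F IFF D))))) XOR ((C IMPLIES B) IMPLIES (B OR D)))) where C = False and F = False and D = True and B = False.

True

Substituting C=False, F=False, D=True, B=False:
F OR B = False OR False = False
(F OR B) IFF C = False IFF False = True
D IFF B = True IFF False = False
F IFF D = False IFF True = False
B AND (F IFF D) = False AND False = False
NOT (B AND (F IFF D)) = NOT False = True
F IFF NOT (B AND (F IFF D)) = False IFF True = False
F AND (F IFF NOT (B AND (F IFF D))) = False AND False = False
F OR (F AND (F IFF NOT (B AND (F IFF D)))) = False OR False = False
C IMPLIES B = False IMPLIES False = True
B OR D = False OR True = True
(C IMPLIES B) IMPLIES (B OR D) = True IMPLIES True = True
(F OR (F AND (F IFF NOT (B AND (F IFF D))))) XOR ((C IMPLIES B) IMPLIES (B OR D)) = False XOR True = True
(D IFF B) IFF ((F OR (F AND (F IFF NOT (B AND (F IFF D))))) XOR ((C IMPLIES B) IMPLIES (B OR D))) = False IFF True = False
((F OR B) IFF C) XOR ((D IFF B) IFF ((F OR (F AND (F IFF NOT (B AND (F IFF D))))) XOR ((C IMPLIES B) IMPLIES (B OR D)))) = True XOR False = True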